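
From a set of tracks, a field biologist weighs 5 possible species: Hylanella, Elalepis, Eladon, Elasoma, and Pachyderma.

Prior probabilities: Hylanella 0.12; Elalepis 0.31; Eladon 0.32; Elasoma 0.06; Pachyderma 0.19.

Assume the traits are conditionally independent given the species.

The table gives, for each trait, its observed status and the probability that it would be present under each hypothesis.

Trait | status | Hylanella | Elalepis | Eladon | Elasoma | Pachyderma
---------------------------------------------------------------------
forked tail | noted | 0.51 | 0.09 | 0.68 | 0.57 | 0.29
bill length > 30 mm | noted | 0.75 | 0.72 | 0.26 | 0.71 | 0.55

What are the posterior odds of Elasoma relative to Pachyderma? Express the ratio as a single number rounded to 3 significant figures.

Unnormalized posterior weight (prior times the trait likelihoods) for each of the two hypotheses:
  Elasoma: 0.06 × 0.57 × 0.71 = 0.024282
  Pachyderma: 0.19 × 0.29 × 0.55 = 0.030305
Posterior odds = 0.024282 / 0.030305 ≈ 0.801.

0.801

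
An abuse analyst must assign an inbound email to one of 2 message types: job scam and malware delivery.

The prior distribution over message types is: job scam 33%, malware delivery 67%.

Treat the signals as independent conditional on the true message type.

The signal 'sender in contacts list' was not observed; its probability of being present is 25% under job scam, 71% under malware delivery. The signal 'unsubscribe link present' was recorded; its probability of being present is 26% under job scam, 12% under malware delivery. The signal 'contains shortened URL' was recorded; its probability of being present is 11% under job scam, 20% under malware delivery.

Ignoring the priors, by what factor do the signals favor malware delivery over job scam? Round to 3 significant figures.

Joint likelihood of the signal pattern under each hypothesis (using 1 − P(present | H) for each absent signal):
  malware delivery: (1 − 0.71) × 0.12 × 0.20 = 0.00696
  job scam: (1 − 0.25) × 0.26 × 0.11 = 0.02145
Bayes factor = 0.00696 / 0.02145 ≈ 0.324

0.324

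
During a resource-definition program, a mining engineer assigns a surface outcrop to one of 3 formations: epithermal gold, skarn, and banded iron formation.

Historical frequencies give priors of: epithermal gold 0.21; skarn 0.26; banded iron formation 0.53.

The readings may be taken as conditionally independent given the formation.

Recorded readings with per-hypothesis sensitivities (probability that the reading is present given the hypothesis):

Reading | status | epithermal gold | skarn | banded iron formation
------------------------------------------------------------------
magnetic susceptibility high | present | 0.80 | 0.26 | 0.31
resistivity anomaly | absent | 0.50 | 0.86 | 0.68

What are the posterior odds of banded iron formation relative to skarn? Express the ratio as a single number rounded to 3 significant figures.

Unnormalized posterior weight (prior times the reading likelihoods) for each of the two hypotheses (using 1 − P(present | H) for each absent reading):
  banded iron formation: 0.53 × 0.31 × (1 − 0.68) = 0.052576
  skarn: 0.26 × 0.26 × (1 − 0.86) = 0.009464
Posterior odds = 0.052576 / 0.009464 ≈ 5.56.

5.56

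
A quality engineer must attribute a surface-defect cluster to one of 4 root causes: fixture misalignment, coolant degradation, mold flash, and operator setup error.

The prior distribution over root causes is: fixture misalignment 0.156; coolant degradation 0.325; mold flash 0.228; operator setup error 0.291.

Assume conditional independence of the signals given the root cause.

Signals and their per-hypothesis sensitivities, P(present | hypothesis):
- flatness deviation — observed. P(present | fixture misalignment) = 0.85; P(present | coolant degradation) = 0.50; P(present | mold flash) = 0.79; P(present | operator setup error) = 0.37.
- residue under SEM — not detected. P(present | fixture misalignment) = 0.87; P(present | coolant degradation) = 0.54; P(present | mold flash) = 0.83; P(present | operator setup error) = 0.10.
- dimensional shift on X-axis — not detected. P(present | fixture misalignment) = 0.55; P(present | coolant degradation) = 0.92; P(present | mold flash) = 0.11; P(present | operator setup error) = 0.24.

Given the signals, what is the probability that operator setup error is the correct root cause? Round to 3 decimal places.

0.642

For each hypothesis, the unnormalized posterior weight is prior × product of the signal likelihoods (using 1 − P(present | H) for each absent signal):
  fixture misalignment: 0.156 × 0.85 × (1 − 0.87) × (1 − 0.55) = 0.0077571
  coolant degradation: 0.325 × 0.50 × (1 − 0.54) × (1 − 0.92) = 0.00598
  mold flash: 0.228 × 0.79 × (1 − 0.83) × (1 − 0.11) = 0.027252
  operator setup error: 0.291 × 0.37 × (1 − 0.10) × (1 − 0.24) = 0.073646
Marginal likelihood of the evidence = 0.11464.
P(operator setup error | evidence) = 0.073646 / 0.11464 ≈ 0.642.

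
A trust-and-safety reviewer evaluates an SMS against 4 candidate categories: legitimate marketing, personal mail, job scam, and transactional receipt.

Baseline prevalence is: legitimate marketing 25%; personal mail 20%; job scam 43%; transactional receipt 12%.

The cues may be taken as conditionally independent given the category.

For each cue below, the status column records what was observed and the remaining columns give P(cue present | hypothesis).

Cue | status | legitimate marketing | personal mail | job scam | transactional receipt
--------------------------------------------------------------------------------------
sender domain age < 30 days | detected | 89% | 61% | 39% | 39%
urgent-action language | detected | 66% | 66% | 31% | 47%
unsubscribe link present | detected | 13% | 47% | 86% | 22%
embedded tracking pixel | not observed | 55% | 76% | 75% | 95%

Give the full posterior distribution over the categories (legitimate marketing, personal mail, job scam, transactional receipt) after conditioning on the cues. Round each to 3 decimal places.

0.295, 0.312, 0.384, 0.008

By Bayes' rule with conditional independence, the unnormalized weight for each hypothesis is prior × ∏ likelihoods (using 1 − P(present | H) for each absent cue):
  legitimate marketing: 0.25 × 0.89 × 0.66 × 0.13 × (1 − 0.55) = 0.0085907
  personal mail: 0.20 × 0.61 × 0.66 × 0.47 × (1 − 0.76) = 0.0090827
  job scam: 0.43 × 0.39 × 0.31 × 0.86 × (1 − 0.75) = 0.011177
  transactional receipt: 0.12 × 0.39 × 0.47 × 0.22 × (1 − 0.95) = 0.00024196
Marginal likelihood of the evidence = 0.029093.
P(legitimate marketing | evidence) = 0.0085907 / 0.029093 ≈ 0.295
P(personal mail | evidence) = 0.0090827 / 0.029093 ≈ 0.312
P(job scam | evidence) = 0.011177 / 0.029093 ≈ 0.384
P(transactional receipt | evidence) = 0.00024196 / 0.029093 ≈ 0.008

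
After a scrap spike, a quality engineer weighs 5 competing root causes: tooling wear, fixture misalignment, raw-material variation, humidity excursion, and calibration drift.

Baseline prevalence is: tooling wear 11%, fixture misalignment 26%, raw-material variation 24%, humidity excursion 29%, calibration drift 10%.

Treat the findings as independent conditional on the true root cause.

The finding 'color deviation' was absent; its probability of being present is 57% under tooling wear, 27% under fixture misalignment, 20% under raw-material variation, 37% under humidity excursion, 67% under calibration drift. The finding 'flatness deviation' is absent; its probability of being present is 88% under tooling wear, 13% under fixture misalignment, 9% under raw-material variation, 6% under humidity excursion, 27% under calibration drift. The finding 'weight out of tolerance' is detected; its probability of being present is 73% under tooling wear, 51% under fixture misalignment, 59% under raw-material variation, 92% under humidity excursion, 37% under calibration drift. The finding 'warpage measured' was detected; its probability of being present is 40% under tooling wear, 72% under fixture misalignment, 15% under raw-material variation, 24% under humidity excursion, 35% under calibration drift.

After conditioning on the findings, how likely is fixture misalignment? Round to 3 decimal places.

0.510

Multiply each prior by the joint likelihood of the evidence pattern (using 1 − P(present | H) for each absent finding):
  tooling wear: 0.11 × (1 − 0.57) × (1 − 0.88) × 0.73 × 0.40 = 0.0016574
  fixture misalignment: 0.26 × (1 − 0.27) × (1 − 0.13) × 0.51 × 0.72 = 0.060634
  raw-material variation: 0.24 × (1 − 0.20) × (1 − 0.09) × 0.59 × 0.15 = 0.015463
  humidity excursion: 0.29 × (1 − 0.37) × (1 − 0.06) × 0.92 × 0.24 = 0.03792
  calibration drift: 0.10 × (1 − 0.67) × (1 − 0.27) × 0.37 × 0.35 = 0.0031197
The unnormalized weights sum to 0.11879.
P(fixture misalignment | evidence) = 0.060634 / 0.11879 ≈ 0.510.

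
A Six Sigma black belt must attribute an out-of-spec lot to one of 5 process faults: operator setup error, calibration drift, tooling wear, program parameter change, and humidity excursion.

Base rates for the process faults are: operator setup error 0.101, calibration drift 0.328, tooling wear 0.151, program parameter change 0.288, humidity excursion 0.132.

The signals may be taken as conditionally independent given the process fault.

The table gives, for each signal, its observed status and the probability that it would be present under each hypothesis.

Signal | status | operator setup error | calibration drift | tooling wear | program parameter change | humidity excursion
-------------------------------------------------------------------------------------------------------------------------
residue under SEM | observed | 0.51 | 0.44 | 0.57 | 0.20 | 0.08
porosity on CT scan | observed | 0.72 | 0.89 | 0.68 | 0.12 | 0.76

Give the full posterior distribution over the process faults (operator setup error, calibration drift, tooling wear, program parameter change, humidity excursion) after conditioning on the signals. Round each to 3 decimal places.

By Bayes' rule with conditional independence, the unnormalized weight for each hypothesis is prior × ∏ likelihoods:
  operator setup error: 0.101 × 0.51 × 0.72 = 0.037087
  calibration drift: 0.328 × 0.44 × 0.89 = 0.12844
  tooling wear: 0.151 × 0.57 × 0.68 = 0.058528
  program parameter change: 0.288 × 0.20 × 0.12 = 0.006912
  humidity excursion: 0.132 × 0.08 × 0.76 = 0.0080256
Marginal likelihood of the evidence = 0.239.
P(operator setup error | evidence) = 0.037087 / 0.239 ≈ 0.155
P(calibration drift | evidence) = 0.12844 / 0.239 ≈ 0.537
P(tooling wear | evidence) = 0.058528 / 0.239 ≈ 0.245
P(program parameter change | evidence) = 0.006912 / 0.239 ≈ 0.029
P(humidity excursion | evidence) = 0.0080256 / 0.239 ≈ 0.034

0.155, 0.537, 0.245, 0.029, 0.034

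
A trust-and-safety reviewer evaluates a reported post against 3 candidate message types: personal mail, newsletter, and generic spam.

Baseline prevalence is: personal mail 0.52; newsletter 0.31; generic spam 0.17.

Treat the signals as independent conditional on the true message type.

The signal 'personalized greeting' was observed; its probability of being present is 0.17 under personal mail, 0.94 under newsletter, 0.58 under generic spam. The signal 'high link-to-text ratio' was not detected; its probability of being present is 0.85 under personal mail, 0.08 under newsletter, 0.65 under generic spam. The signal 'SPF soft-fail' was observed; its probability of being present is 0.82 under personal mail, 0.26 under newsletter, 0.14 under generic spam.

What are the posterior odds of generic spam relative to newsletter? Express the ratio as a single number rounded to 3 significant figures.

0.0693

Posterior odds equal prior odds times the likelihood ratio; only the two competing hypotheses matter (using 1 − P(present | H) for each absent signal).
  generic spam: 0.17 × 0.58 × (1 − 0.65) × 0.14 = 0.0048314
  newsletter: 0.31 × 0.94 × (1 − 0.08) × 0.26 = 0.069703
Odds(generic spam : newsletter) = 0.0048314 / 0.069703 ≈ 0.0693.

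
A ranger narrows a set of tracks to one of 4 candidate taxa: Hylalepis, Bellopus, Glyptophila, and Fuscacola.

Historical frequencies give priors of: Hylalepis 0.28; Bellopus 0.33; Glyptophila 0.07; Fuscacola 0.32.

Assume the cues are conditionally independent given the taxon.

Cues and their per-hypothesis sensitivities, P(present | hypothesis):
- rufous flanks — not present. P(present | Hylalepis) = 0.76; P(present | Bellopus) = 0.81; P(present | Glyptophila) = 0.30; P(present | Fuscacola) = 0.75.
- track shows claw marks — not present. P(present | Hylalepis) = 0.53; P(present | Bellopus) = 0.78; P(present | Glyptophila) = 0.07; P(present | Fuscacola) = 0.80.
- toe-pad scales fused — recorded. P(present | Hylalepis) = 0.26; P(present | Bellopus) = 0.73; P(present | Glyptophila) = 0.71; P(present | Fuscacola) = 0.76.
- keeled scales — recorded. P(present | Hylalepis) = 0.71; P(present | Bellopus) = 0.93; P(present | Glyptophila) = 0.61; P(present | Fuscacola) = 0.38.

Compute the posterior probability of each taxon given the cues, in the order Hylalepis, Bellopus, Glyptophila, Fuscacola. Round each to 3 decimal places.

0.147, 0.237, 0.499, 0.117

By Bayes' rule with conditional independence, the unnormalized weight for each hypothesis is prior × ∏ likelihoods (using 1 − P(present | H) for each absent cue):
  Hylalepis: 0.28 × (1 − 0.76) × (1 − 0.53) × 0.26 × 0.71 = 0.0058304
  Bellopus: 0.33 × (1 − 0.81) × (1 − 0.78) × 0.73 × 0.93 = 0.0093647
  Glyptophila: 0.07 × (1 − 0.30) × (1 − 0.07) × 0.71 × 0.61 = 0.019736
  Fuscacola: 0.32 × (1 − 0.75) × (1 − 0.80) × 0.76 × 0.38 = 0.0046208
Normalizing constant Z = 0.0058304 + 0.0093647 + 0.019736 + 0.0046208 = 0.039552.
P(Hylalepis | evidence) = 0.0058304 / 0.039552 ≈ 0.147
P(Bellopus | evidence) = 0.0093647 / 0.039552 ≈ 0.237
P(Glyptophila | evidence) = 0.019736 / 0.039552 ≈ 0.499
P(Fuscacola | evidence) = 0.0046208 / 0.039552 ≈ 0.117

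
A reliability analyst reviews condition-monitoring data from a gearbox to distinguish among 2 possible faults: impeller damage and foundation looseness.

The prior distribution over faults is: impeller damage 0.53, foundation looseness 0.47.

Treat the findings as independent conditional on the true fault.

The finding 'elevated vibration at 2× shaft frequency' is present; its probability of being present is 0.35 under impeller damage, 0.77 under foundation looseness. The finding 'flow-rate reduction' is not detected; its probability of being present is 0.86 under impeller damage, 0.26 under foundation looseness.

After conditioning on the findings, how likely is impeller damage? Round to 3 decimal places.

By Bayes' rule with conditional independence, the unnormalized weight for each hypothesis is prior × ∏ likelihoods (using 1 − P(present | H) for each absent finding):
  impeller damage: 0.53 × 0.35 × (1 − 0.86) = 0.02597
  foundation looseness: 0.47 × 0.77 × (1 − 0.26) = 0.26781
Marginal likelihood of the evidence = 0.29378.
P(impeller damage | evidence) = 0.02597 / 0.29378 ≈ 0.088.

0.088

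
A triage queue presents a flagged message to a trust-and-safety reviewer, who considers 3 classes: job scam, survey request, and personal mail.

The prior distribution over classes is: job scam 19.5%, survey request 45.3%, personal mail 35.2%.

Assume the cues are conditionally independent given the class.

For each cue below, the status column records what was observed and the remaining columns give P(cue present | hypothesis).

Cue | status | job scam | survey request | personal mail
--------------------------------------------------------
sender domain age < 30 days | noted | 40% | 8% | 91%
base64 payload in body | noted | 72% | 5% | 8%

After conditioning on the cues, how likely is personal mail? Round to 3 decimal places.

0.307

Multiply each prior by the joint likelihood of the cue pattern:
  job scam: 0.195 × 0.40 × 0.72 = 0.05616
  survey request: 0.453 × 0.08 × 0.05 = 0.001812
  personal mail: 0.352 × 0.91 × 0.08 = 0.025626
Marginal likelihood of the evidence = 0.083598.
P(personal mail | evidence) = 0.025626 / 0.083598 ≈ 0.307.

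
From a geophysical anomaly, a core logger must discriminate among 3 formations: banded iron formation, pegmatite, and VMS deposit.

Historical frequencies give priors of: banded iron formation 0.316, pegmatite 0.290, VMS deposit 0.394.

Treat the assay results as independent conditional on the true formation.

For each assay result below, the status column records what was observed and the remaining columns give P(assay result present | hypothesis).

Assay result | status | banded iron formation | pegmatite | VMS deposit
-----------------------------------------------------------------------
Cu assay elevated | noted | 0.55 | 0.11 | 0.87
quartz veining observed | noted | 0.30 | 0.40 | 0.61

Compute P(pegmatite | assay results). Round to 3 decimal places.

0.047

For each hypothesis, the unnormalized posterior weight is prior × product of the assay result likelihoods:
  banded iron formation: 0.316 × 0.55 × 0.30 = 0.05214
  pegmatite: 0.290 × 0.11 × 0.40 = 0.01276
  VMS deposit: 0.394 × 0.87 × 0.61 = 0.2091
Normalizing constant Z = 0.05214 + 0.01276 + 0.2091 = 0.274.
P(pegmatite | evidence) = 0.01276 / 0.274 ≈ 0.047.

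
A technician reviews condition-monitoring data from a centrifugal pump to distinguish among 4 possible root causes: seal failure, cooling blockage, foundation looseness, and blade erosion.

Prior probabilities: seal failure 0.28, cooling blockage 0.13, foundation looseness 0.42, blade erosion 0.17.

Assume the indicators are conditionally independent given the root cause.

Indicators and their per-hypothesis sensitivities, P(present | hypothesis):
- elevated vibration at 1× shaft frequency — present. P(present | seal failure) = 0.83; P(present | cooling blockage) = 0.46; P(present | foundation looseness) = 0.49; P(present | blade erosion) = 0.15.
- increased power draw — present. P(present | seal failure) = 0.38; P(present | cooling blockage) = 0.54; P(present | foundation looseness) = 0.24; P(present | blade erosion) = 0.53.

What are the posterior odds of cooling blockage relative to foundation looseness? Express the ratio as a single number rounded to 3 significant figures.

Posterior odds equal prior odds times the likelihood ratio; only the two competing hypotheses matter.
  cooling blockage: 0.13 × 0.46 × 0.54 = 0.032292
  foundation looseness: 0.42 × 0.49 × 0.24 = 0.049392
Posterior odds = 0.032292 / 0.049392 ≈ 0.654.

0.654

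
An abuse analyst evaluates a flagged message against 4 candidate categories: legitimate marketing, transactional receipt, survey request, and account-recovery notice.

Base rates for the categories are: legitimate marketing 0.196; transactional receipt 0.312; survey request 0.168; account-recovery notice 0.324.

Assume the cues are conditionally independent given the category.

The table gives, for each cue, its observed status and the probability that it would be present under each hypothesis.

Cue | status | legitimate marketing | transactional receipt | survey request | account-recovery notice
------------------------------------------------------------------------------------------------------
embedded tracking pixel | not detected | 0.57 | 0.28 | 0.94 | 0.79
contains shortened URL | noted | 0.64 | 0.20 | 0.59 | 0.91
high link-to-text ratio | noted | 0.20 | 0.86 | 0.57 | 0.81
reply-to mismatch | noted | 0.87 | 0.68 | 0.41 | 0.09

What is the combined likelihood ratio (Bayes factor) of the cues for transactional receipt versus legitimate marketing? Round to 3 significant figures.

Joint likelihood of the cue pattern under each hypothesis (using 1 − P(present | H) for each absent cue):
  transactional receipt: (1 − 0.28) × 0.20 × 0.86 × 0.68 = 0.084211
  legitimate marketing: (1 − 0.57) × 0.64 × 0.20 × 0.87 = 0.047885
Bayes factor = 0.084211 / 0.047885 ≈ 1.76

1.76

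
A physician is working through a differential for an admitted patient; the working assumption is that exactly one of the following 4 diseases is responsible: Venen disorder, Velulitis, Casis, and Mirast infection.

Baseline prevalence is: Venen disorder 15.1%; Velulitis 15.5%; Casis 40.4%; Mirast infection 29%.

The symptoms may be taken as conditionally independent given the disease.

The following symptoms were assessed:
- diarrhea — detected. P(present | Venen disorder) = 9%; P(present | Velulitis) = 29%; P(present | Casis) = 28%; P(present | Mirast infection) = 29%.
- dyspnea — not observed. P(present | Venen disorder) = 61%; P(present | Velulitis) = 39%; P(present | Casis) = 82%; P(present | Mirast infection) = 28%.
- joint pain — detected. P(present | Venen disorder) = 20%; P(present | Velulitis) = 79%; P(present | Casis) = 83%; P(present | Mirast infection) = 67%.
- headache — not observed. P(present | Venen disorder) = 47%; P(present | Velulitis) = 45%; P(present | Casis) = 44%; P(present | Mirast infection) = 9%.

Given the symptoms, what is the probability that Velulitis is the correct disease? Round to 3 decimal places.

Multiply each prior by the joint likelihood of the symptom pattern (using 1 − P(present | H) for each absent symptom):
  Venen disorder: 0.151 × 0.09 × (1 − 0.61) × 0.20 × (1 − 0.47) = 0.00056181
  Velulitis: 0.155 × 0.29 × (1 − 0.39) × 0.79 × (1 − 0.45) = 0.011914
  Casis: 0.404 × 0.28 × (1 − 0.82) × 0.83 × (1 − 0.44) = 0.0094641
  Mirast infection: 0.290 × 0.29 × (1 − 0.28) × 0.67 × (1 − 0.09) = 0.036919
Marginal likelihood of the evidence = 0.058858.
P(Velulitis | evidence) = 0.011914 / 0.058858 ≈ 0.202.

0.202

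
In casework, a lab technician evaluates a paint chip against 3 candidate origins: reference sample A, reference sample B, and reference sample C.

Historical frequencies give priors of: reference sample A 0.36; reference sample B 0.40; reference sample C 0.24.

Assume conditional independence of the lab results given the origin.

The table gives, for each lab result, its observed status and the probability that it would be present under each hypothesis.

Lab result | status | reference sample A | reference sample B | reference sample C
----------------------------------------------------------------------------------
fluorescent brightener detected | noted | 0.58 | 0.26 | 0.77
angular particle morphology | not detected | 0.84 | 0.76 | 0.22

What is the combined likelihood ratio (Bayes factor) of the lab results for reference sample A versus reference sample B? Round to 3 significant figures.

Take the product of per-lab result likelihoods under each hypothesis (using 1 − P(present | H) for each absent lab result), then divide.
  reference sample A: 0.58 × (1 − 0.84) = 0.0928
  reference sample B: 0.26 × (1 − 0.76) = 0.0624
Bayes factor = 0.0928 / 0.0624 ≈ 1.49

1.49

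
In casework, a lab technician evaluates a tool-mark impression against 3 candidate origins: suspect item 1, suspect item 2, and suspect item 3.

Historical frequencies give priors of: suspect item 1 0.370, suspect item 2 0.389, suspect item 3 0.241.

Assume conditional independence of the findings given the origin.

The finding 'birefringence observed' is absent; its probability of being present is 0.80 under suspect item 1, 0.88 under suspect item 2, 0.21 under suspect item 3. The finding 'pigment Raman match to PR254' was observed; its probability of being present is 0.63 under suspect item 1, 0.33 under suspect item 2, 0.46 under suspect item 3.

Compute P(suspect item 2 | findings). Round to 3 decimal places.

By Bayes' rule with conditional independence, the unnormalized weight for each hypothesis is prior × ∏ likelihoods (using 1 − P(present | H) for each absent finding):
  suspect item 1: 0.370 × (1 − 0.80) × 0.63 = 0.04662
  suspect item 2: 0.389 × (1 − 0.88) × 0.33 = 0.015404
  suspect item 3: 0.241 × (1 − 0.21) × 0.46 = 0.087579
Marginal likelihood of the evidence = 0.1496.
P(suspect item 2 | evidence) = 0.015404 / 0.1496 ≈ 0.103.

0.103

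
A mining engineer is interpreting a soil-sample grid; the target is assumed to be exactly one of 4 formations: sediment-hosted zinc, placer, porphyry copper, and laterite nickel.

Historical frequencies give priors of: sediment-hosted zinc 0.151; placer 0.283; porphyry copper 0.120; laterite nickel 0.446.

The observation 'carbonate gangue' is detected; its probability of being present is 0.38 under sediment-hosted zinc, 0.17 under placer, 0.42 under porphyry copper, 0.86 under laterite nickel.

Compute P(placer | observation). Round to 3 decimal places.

0.089

By Bayes' rule, the unnormalized weight for each hypothesis is prior × likelihood:
  sediment-hosted zinc: 0.151 × 0.38 = 0.05738
  placer: 0.283 × 0.17 = 0.04811
  porphyry copper: 0.120 × 0.42 = 0.0504
  laterite nickel: 0.446 × 0.86 = 0.38356
Normalizing constant Z = 0.05738 + 0.04811 + 0.0504 + 0.38356 = 0.53945.
P(placer | evidence) = 0.04811 / 0.53945 ≈ 0.089.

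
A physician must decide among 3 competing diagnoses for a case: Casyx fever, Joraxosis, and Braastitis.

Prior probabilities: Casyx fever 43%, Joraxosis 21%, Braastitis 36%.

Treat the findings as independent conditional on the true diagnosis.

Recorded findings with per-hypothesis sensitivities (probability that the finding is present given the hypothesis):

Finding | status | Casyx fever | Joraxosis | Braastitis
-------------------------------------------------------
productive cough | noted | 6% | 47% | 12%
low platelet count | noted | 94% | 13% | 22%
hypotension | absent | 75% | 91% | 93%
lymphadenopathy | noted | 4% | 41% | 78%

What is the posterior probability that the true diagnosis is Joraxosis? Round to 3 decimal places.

0.383

By Bayes' rule with conditional independence, the unnormalized weight for each hypothesis is prior × ∏ likelihoods (using 1 − P(present | H) for each absent finding):
  Casyx fever: 0.43 × 0.06 × 0.94 × (1 − 0.75) × 0.04 = 0.00024252
  Joraxosis: 0.21 × 0.47 × 0.13 × (1 − 0.91) × 0.41 = 0.00047346
  Braastitis: 0.36 × 0.12 × 0.22 × (1 − 0.93) × 0.78 = 0.00051892
The unnormalized weights sum to 0.0012349.
P(Joraxosis | evidence) = 0.00047346 / 0.0012349 ≈ 0.383.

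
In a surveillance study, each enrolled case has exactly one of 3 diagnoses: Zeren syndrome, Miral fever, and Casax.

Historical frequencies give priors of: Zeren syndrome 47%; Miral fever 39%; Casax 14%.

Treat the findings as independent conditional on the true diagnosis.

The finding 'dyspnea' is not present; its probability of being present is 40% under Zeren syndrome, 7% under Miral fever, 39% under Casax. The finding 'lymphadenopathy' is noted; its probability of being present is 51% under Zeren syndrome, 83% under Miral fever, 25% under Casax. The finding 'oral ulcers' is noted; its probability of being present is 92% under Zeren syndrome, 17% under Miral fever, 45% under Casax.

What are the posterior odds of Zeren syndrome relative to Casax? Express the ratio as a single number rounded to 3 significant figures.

Posterior odds equal prior odds times the likelihood ratio; only the two competing hypotheses matter (using 1 − P(present | H) for each absent finding).
  Zeren syndrome: 0.47 × (1 − 0.40) × 0.51 × 0.92 = 0.13231
  Casax: 0.14 × (1 − 0.39) × 0.25 × 0.45 = 0.0096075
Odds(Zeren syndrome : Casax) = 0.13231 / 0.0096075 ≈ 13.8.

13.8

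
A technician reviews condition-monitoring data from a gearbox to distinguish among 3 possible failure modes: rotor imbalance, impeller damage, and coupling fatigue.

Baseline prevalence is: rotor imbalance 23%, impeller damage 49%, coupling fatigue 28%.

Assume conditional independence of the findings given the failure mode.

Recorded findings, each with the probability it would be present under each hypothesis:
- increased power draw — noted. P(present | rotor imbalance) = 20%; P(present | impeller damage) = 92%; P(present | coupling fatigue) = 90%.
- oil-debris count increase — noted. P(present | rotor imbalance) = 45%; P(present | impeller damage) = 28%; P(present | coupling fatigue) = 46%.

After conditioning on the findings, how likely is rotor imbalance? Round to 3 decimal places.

0.079

Multiply each prior by the joint likelihood of the evidence pattern:
  rotor imbalance: 0.23 × 0.20 × 0.45 = 0.0207
  impeller damage: 0.49 × 0.92 × 0.28 = 0.12622
  coupling fatigue: 0.28 × 0.90 × 0.46 = 0.11592
The unnormalized weights sum to 0.26284.
P(rotor imbalance | evidence) = 0.0207 / 0.26284 ≈ 0.079.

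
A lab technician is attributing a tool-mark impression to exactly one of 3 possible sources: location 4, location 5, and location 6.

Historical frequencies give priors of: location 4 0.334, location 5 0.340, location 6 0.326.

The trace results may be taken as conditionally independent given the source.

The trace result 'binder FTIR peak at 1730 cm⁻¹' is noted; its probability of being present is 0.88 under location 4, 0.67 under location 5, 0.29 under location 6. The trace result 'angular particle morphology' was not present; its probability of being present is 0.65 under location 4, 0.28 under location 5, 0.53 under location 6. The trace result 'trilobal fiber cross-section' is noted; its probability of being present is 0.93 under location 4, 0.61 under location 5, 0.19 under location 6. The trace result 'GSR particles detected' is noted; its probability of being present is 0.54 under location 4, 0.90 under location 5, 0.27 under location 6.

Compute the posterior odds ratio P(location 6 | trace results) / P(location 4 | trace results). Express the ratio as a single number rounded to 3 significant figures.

0.0441

The normalizing constant cancels in an odds ratio, so compute prior × likelihood for the two hypotheses only (using 1 − P(present | H) for each absent trace result):
  location 6: 0.326 × 0.29 × (1 − 0.53) × 0.19 × 0.27 = 0.0022795
  location 4: 0.334 × 0.88 × (1 − 0.65) × 0.93 × 0.54 = 0.051662
Odds(location 6 : location 4) = 0.0022795 / 0.051662 ≈ 0.0441.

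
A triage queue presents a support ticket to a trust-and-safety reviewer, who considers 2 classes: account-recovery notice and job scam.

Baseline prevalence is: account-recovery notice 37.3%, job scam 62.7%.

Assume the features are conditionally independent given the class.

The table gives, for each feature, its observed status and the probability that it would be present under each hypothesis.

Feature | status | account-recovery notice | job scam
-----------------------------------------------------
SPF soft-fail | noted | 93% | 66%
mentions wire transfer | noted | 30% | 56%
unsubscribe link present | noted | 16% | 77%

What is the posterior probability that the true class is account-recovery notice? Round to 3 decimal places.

0.085

By Bayes' rule with conditional independence, the unnormalized weight for each hypothesis is prior × ∏ likelihoods:
  account-recovery notice: 0.373 × 0.93 × 0.30 × 0.16 = 0.016651
  job scam: 0.627 × 0.66 × 0.56 × 0.77 = 0.17844
Normalizing constant Z = 0.016651 + 0.17844 = 0.19509.
P(account-recovery notice | evidence) = 0.016651 / 0.19509 ≈ 0.085.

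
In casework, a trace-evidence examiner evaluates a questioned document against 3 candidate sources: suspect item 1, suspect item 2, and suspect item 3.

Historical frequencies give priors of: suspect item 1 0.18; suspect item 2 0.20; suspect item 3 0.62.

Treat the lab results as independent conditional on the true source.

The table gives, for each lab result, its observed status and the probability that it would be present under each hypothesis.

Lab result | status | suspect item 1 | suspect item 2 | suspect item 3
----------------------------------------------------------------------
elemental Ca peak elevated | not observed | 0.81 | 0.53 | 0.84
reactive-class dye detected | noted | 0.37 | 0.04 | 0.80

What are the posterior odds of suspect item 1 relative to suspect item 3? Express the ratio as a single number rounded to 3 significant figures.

Unnormalized posterior weight (prior times the lab result likelihoods) for each of the two hypotheses (using 1 − P(present | H) for each absent lab result):
  suspect item 1: 0.18 × (1 − 0.81) × 0.37 = 0.012654
  suspect item 3: 0.62 × (1 − 0.84) × 0.80 = 0.07936
Posterior odds = 0.012654 / 0.07936 ≈ 0.159.

0.159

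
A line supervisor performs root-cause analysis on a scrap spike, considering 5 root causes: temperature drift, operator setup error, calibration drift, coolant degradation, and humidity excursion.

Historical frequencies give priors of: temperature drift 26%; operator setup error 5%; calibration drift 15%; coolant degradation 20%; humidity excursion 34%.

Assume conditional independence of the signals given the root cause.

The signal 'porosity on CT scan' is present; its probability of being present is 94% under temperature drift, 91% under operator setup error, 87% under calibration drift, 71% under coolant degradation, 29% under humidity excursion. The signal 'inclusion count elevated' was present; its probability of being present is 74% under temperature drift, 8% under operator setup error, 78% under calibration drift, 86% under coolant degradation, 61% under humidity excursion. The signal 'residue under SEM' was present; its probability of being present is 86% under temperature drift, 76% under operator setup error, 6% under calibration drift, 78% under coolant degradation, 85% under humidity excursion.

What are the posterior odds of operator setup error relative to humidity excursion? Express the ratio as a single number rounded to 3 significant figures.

0.0541

The normalizing constant cancels in an odds ratio, so compute prior × likelihood for the two hypotheses only:
  operator setup error: 0.05 × 0.91 × 0.08 × 0.76 = 0.0027664
  humidity excursion: 0.34 × 0.29 × 0.61 × 0.85 = 0.051124
Posterior odds = 0.0027664 / 0.051124 ≈ 0.0541.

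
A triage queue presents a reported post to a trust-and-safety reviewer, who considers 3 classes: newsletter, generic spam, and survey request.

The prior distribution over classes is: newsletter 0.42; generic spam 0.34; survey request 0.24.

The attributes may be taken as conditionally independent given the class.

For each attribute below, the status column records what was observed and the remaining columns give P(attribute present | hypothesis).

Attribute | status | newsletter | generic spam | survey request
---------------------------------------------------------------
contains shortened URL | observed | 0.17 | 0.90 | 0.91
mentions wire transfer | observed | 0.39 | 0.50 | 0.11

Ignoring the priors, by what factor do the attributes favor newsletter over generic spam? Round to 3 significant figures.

0.147

The Bayes factor is the ratio of the joint likelihoods of the attribute pattern under the two hypotheses.
  newsletter: 0.17 × 0.39 = 0.0663
  generic spam: 0.90 × 0.50 = 0.45
Bayes factor = 0.0663 / 0.45 ≈ 0.147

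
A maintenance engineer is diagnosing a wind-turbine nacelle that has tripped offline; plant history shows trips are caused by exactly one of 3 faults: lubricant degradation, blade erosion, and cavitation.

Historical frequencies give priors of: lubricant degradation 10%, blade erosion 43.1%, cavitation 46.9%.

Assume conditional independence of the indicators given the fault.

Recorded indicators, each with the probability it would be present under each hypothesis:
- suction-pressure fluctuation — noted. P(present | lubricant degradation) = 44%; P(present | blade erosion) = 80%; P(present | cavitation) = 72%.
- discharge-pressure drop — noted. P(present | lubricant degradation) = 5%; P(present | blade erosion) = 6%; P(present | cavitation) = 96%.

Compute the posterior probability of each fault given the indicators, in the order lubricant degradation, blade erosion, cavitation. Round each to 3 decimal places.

By Bayes' rule with conditional independence, the unnormalized weight for each hypothesis is prior × ∏ likelihoods:
  lubricant degradation: 0.100 × 0.44 × 0.05 = 0.0022
  blade erosion: 0.431 × 0.80 × 0.06 = 0.020688
  cavitation: 0.469 × 0.72 × 0.96 = 0.32417
Marginal likelihood of the evidence = 0.34706.
P(lubricant degradation | evidence) = 0.0022 / 0.34706 ≈ 0.006
P(blade erosion | evidence) = 0.020688 / 0.34706 ≈ 0.060
P(cavitation | evidence) = 0.32417 / 0.34706 ≈ 0.934

0.006, 0.060, 0.934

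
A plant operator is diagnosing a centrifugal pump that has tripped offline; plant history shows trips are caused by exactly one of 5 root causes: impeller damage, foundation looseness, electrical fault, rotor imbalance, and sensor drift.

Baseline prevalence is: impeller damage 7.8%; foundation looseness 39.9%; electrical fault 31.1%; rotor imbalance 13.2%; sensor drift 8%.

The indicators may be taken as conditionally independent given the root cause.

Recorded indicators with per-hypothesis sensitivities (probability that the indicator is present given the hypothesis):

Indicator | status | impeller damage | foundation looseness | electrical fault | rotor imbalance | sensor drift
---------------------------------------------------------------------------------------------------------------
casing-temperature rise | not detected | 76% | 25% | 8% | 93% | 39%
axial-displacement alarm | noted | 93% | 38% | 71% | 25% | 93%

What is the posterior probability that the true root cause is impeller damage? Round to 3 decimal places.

Multiply each prior by the joint likelihood of the indicator pattern (using 1 − P(present | H) for each absent indicator):
  impeller damage: 0.078 × (1 − 0.76) × 0.93 = 0.01741
  foundation looseness: 0.399 × (1 − 0.25) × 0.38 = 0.11372
  electrical fault: 0.311 × (1 − 0.08) × 0.71 = 0.20315
  rotor imbalance: 0.132 × (1 − 0.93) × 0.25 = 0.00231
  sensor drift: 0.080 × (1 − 0.39) × 0.93 = 0.045384
Marginal likelihood of the evidence = 0.38196.
P(impeller damage | evidence) = 0.01741 / 0.38196 ≈ 0.046.

0.046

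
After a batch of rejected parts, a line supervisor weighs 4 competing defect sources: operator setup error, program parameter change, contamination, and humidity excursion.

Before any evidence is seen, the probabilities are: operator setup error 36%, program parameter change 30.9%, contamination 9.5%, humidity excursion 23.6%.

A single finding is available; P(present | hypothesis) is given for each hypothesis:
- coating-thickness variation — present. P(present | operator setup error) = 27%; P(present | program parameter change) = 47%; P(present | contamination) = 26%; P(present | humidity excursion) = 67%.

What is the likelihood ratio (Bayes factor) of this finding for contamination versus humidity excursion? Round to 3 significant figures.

The Bayes factor is the ratio of the two likelihoods.
  contamination: 0.26
  humidity excursion: 0.67
Bayes factor = 0.26 / 0.67 ≈ 0.388

0.388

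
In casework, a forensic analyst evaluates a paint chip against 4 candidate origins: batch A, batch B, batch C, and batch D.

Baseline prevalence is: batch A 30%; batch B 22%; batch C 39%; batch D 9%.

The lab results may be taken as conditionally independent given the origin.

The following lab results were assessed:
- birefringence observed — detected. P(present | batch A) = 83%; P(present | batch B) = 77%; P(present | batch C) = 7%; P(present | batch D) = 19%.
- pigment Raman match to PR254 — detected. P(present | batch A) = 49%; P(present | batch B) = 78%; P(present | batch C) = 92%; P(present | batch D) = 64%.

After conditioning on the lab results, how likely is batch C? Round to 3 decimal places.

0.087

By Bayes' rule with conditional independence, the unnormalized weight for each hypothesis is prior × ∏ likelihoods:
  batch A: 0.30 × 0.83 × 0.49 = 0.12201
  batch B: 0.22 × 0.77 × 0.78 = 0.13213
  batch C: 0.39 × 0.07 × 0.92 = 0.025116
  batch D: 0.09 × 0.19 × 0.64 = 0.010944
The unnormalized weights sum to 0.2902.
P(batch C | evidence) = 0.025116 / 0.2902 ≈ 0.087.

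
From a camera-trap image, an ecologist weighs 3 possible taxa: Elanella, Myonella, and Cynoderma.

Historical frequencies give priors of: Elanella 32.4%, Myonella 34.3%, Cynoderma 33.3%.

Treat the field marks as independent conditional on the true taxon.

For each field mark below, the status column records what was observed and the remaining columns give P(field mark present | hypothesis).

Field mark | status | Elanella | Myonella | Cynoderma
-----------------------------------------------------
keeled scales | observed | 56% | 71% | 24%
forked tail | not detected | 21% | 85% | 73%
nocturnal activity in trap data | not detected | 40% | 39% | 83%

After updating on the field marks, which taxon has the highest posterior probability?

Elanella

Multiply each prior by the joint likelihood of the field mark pattern (using 1 − P(present | H) for each absent field mark):
  Elanella: 0.324 × 0.56 × (1 − 0.21) × (1 − 0.40) = 0.086003
  Myonella: 0.343 × 0.71 × (1 − 0.85) × (1 − 0.39) = 0.022283
  Cynoderma: 0.333 × 0.24 × (1 − 0.73) × (1 − 0.83) = 0.0036683
Normalizing constant Z = 0.086003 + 0.022283 + 0.0036683 = 0.11195.
P(Elanella | evidence) ≈ 0.086003 / 0.11195 ≈ 0.768
P(Myonella | evidence) ≈ 0.022283 / 0.11195 ≈ 0.199
P(Cynoderma | evidence) ≈ 0.0036683 / 0.11195 ≈ 0.033
The largest is 0.768, so Elanella is most probable.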